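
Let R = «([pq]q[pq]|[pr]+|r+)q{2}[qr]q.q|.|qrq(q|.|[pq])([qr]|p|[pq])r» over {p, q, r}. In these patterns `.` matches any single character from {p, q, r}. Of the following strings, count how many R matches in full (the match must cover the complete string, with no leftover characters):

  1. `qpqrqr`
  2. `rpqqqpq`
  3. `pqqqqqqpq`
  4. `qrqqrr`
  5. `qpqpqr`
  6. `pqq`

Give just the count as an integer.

2

1 → no match
2 → no match
3 → match
4 → match
5 → no match
6 → no match
Total matched: 2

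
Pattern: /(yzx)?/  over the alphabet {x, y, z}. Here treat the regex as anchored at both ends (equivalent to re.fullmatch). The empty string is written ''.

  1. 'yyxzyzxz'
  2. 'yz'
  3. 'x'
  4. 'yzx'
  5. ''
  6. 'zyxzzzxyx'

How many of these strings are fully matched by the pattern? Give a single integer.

1 → no match
2 → no match
3 → no match
4 → match
5 → match
6 → no match
Total matched: 2

2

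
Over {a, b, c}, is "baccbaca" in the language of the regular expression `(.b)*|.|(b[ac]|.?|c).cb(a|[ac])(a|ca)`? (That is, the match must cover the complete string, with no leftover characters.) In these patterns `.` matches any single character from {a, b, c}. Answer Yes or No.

Yes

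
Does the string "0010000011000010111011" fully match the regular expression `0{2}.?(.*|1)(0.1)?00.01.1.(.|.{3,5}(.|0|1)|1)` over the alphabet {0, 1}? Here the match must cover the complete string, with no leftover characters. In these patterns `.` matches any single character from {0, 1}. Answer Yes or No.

Yes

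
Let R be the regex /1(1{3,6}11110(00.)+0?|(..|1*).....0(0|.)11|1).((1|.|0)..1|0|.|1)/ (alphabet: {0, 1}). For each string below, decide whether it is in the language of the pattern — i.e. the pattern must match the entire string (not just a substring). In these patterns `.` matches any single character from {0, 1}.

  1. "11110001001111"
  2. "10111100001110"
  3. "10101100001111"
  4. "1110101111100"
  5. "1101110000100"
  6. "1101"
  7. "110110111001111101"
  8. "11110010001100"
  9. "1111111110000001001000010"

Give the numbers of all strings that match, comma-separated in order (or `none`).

1 → match
2 → match
3 → match
4 → no match
5 → no match
6 → match
7 → no match
8 → match
9 → match

1, 2, 3, 6, 8, 9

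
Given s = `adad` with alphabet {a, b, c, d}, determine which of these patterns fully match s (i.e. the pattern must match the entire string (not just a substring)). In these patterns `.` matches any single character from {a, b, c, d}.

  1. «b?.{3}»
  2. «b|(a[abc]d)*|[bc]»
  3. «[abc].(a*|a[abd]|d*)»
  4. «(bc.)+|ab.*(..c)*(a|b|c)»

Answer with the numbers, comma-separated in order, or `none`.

1 → no match
2 → no match
3 → match
4 → no match

3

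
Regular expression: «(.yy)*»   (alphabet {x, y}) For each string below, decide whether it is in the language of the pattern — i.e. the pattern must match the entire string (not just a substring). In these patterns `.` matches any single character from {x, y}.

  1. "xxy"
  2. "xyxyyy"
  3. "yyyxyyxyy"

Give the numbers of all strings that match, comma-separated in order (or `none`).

3

1. "xxy" → no match
2. "xyxyyy" → no match
3. "yyyxyyxyy" → match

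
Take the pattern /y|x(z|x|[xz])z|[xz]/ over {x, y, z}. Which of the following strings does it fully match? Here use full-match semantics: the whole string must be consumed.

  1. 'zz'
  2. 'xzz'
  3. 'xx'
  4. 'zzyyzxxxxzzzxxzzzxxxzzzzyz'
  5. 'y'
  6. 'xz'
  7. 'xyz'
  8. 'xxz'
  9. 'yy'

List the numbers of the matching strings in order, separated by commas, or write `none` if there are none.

2, 5, 8

1. 'zz' → no match
2. 'xzz' → match
3. 'xx' → no match
4 → no match
5. 'y' → match
6. 'xz' → no match
7. 'xyz' → no match
8. 'xxz' → match
9. 'yy' → no match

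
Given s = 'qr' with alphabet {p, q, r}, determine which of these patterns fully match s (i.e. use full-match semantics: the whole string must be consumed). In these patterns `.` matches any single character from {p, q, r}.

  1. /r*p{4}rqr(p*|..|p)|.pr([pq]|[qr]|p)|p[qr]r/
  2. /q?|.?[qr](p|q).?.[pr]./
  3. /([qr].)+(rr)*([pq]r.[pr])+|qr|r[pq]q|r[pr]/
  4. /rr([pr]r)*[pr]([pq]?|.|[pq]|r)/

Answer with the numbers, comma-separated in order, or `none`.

1 → no match
2 → no match
3 → match
4 → no match — must start with 'rr'

3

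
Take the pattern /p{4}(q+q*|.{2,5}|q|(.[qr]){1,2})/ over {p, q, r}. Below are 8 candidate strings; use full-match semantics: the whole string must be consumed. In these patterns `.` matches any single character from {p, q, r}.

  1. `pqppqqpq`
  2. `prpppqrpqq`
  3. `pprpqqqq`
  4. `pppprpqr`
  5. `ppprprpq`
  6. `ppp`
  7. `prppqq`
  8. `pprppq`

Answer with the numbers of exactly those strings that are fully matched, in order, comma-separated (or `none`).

1 → no match
2 → no match
3 → no match
4 → match
5 → no match
6 → no match
7 → no match
8 → no match

4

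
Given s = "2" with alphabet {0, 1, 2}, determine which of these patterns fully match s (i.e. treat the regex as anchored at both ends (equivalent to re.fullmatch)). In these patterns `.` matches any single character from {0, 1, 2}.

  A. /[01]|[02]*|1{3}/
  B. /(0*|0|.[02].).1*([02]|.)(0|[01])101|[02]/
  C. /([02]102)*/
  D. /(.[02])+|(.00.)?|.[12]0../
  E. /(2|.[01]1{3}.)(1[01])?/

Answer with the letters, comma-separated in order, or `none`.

A, B, E

A → match
B → match
C → no match
D → no match
E → match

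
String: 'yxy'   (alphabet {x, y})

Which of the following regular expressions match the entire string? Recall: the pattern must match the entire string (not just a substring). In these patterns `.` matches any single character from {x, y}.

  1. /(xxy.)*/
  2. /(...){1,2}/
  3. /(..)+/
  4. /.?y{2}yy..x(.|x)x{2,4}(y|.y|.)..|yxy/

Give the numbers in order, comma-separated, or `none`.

1 → no match
2 → match
3 → no match
4 → match

2, 4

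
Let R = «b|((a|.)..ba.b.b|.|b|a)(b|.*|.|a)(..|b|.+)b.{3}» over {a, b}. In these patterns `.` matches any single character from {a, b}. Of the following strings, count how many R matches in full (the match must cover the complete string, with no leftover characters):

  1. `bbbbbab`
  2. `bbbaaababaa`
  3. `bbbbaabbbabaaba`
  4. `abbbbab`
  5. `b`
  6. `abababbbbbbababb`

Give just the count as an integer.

4

1. `bbbbbab` → match
2. `bbbaaababaa` → no match
3 → no match
4. `abbbbab` → match
5. `b` → match
6 → match
Total matched: 4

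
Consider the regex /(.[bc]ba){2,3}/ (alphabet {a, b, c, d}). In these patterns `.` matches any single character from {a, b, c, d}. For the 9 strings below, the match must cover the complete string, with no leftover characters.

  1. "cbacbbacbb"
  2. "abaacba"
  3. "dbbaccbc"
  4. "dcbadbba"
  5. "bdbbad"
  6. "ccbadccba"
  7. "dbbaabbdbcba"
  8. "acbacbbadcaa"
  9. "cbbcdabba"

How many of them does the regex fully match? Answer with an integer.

1 → no match — must end with "ba"
2 → no match
3 → no match — must end with "ba"
4 → match
5 → no match — must end with "ba"
6 → no match
7 → no match
8 → no match — must end with "ba"
9 → no match
Total matched: 1

1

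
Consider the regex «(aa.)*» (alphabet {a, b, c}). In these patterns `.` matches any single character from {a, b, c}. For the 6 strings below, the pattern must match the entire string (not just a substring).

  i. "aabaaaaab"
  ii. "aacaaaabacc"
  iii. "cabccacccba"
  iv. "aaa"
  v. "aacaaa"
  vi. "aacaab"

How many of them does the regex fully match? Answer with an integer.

i → match
ii → no match
iii → no match
iv → match
v → match
vi → match
Total matched: 4

4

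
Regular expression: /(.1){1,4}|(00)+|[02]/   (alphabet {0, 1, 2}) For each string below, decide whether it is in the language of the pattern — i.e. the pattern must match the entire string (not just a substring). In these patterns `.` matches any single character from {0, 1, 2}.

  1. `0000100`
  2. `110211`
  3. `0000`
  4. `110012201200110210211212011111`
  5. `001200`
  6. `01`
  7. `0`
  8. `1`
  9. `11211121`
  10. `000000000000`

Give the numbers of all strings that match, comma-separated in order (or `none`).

3, 6, 7, 9, 10

1. `0000100` → no match
2. `110211` → no match
3. `0000` → match
4 → no match
5. `001200` → no match
6. `01` → match
7. `0` → match
8. `1` → no match
9. `11211121` → match
10. `000000000000` → match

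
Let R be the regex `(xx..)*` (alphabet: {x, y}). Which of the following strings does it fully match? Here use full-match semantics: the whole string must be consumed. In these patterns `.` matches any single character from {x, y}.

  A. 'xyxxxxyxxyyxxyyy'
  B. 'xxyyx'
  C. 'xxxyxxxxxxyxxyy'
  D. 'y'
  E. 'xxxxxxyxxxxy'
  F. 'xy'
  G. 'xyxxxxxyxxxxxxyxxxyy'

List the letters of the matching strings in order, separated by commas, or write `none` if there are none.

E

A → no match
B → no match
C → no match
D → no match
E → match
F → no match
G → no match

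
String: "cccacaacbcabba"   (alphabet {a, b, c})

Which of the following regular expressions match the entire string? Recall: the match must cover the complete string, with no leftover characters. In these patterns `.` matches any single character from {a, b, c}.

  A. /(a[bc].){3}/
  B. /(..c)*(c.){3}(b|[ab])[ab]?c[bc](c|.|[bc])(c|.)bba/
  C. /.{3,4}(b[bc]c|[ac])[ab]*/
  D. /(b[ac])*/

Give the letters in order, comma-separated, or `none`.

B

A → no match — must start with "a"
B → match
C → no match
D → no match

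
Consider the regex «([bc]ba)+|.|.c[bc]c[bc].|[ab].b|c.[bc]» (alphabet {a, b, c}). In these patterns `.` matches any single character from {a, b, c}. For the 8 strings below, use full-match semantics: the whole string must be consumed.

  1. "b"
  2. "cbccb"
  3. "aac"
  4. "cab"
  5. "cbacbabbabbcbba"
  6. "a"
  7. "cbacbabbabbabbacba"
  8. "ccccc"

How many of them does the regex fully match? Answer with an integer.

1 → match
2 → no match
3 → no match
4 → match
5 → no match
6 → match
7 → match
8 → no match
Total matched: 4

4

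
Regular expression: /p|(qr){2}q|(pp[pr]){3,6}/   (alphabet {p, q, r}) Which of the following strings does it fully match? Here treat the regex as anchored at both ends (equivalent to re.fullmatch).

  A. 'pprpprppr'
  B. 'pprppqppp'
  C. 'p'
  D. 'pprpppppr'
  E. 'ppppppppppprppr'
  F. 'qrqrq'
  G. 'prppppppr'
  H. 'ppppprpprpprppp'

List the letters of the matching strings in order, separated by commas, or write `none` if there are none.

A, C, D, E, F, H

A → match
B → no match
C → match
D → match
E → match
F → match
G → no match
H → match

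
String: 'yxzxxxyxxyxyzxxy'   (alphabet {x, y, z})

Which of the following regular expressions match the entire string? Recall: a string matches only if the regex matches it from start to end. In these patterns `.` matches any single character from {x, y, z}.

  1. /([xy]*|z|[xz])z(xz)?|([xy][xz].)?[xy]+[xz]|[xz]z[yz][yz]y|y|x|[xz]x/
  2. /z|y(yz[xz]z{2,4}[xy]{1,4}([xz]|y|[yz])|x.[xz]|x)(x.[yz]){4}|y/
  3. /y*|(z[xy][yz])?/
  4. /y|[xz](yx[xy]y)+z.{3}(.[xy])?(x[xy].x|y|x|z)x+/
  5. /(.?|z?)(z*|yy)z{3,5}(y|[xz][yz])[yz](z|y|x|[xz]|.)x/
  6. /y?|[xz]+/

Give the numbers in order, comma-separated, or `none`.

2

1 → no match
2 → match
3 → no match
4 → no match
5 → no match — must end with 'x'
6 → no match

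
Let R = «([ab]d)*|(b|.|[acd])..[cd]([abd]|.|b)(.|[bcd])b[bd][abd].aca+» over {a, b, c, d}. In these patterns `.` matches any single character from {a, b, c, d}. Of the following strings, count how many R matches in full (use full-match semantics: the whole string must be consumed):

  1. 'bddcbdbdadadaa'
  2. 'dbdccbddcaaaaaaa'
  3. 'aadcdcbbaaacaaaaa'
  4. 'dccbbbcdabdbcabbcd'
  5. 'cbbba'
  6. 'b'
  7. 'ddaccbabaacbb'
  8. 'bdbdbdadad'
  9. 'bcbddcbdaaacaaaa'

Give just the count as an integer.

3

1 → no match
2 → no match
3 → match
4 → no match
5 → no match
6 → no match
7 → no match
8 → match
9 → match
Total matched: 3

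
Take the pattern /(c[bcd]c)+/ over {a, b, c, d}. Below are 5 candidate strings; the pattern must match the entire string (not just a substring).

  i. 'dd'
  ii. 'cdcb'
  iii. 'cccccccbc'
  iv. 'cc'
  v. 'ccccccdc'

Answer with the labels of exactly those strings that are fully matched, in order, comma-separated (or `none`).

iii

i → no match — must start with 'c'
ii → no match — must end with 'c'
iii → match
iv → no match
v → no match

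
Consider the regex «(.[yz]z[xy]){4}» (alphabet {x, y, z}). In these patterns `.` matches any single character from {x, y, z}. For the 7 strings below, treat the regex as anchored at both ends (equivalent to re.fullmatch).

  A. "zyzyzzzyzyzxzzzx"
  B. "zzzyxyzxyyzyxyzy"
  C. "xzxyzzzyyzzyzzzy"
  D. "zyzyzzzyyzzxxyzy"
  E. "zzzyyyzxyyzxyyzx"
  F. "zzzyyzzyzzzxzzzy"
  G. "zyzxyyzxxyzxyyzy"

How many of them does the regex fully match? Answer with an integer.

A → match
B → match
C → no match
D → match
E → match
F → match
G → match
Total matched: 6

6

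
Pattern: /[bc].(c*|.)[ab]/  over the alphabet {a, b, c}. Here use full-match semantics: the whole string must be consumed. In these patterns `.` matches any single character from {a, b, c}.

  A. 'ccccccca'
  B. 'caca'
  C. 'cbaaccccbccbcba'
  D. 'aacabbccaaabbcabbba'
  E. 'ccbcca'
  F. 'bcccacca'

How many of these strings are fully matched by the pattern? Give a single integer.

2

A → match
B → match
C → no match
D → no match
E → no match
F → no match
Total matched: 2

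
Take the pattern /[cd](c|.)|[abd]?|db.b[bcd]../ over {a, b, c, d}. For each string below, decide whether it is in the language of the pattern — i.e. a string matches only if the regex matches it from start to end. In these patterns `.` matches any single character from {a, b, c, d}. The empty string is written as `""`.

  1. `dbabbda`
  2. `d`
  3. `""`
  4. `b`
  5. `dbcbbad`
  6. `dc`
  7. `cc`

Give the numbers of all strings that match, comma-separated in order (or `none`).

1 → match
2 → match
3 → match
4 → match
5 → match
6 → match
7 → match

1, 2, 3, 4, 5, 6, 7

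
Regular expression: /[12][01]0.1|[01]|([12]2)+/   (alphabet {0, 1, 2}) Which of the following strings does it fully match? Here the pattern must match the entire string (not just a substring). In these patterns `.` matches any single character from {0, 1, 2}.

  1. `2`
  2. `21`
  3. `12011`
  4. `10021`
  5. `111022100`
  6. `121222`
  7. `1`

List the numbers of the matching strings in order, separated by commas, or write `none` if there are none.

1 → no match
2 → no match
3 → no match
4 → match
5 → no match
6 → match
7 → match

4, 6, 7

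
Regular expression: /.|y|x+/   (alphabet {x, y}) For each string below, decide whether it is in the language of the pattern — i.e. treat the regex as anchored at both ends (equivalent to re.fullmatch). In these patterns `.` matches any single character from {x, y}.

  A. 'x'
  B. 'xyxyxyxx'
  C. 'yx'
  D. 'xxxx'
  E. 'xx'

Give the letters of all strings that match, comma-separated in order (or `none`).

A, D, E

A → match
B → no match
C → no match
D → match
E → match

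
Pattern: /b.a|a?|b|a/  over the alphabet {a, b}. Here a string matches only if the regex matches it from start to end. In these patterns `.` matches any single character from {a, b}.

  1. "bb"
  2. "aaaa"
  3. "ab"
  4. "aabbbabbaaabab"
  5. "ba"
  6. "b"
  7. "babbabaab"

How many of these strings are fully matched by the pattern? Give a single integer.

1

1 → no match
2 → no match
3 → no match
4 → no match
5 → no match
6 → match
7 → no match
Total matched: 1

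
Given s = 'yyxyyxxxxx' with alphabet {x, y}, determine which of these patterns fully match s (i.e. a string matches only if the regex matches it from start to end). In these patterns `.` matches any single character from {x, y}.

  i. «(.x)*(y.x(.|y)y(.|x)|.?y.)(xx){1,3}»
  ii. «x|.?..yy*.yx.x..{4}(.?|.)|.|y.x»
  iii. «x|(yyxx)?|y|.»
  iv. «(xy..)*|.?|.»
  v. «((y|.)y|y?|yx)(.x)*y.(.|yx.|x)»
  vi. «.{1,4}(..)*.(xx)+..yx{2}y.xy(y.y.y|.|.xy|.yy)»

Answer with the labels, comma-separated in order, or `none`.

i → match
ii → no match
iii → no match
iv → no match
v → no match
vi → no match

i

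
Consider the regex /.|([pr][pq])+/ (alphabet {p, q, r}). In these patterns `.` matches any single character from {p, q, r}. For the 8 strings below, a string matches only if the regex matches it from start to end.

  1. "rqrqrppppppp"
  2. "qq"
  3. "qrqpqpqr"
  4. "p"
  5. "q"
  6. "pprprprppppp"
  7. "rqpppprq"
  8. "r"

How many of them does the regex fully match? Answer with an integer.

1 → match
2 → no match
3 → no match
4 → match
5 → match
6 → match
7 → match
8 → match
Total matched: 6

6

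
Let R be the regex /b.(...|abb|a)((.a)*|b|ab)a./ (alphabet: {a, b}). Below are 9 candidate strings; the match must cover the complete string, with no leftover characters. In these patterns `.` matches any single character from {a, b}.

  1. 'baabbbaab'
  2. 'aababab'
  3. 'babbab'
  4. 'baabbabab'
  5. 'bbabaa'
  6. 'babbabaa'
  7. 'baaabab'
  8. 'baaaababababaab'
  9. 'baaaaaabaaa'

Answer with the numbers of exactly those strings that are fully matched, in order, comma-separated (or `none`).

1 → match
2 → no match — must start with 'b'
3 → no match
4 → match
5 → match
6 → match
7 → match
8 → match
9 → match

1, 4, 5, 6, 7, 8, 9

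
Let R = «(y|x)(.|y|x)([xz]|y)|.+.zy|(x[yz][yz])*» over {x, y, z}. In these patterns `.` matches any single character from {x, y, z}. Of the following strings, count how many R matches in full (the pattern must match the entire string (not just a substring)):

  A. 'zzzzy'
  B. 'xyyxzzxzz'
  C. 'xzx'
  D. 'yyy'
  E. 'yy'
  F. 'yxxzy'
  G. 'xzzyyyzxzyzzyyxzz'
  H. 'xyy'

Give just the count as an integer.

A → match
B → match
C → match
D → match
E → no match
F → match
G → no match
H → match
Total matched: 6

6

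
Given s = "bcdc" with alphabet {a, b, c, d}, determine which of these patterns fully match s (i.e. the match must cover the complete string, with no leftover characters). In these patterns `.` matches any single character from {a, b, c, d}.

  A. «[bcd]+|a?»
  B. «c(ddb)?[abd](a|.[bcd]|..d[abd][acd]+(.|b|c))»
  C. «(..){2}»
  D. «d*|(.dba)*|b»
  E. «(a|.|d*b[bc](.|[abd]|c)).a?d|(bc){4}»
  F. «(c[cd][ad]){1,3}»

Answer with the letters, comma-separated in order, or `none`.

A, C

A → match
B → no match — must start with "c"
C → match
D → no match
E → no match
F → no match — must start with "c"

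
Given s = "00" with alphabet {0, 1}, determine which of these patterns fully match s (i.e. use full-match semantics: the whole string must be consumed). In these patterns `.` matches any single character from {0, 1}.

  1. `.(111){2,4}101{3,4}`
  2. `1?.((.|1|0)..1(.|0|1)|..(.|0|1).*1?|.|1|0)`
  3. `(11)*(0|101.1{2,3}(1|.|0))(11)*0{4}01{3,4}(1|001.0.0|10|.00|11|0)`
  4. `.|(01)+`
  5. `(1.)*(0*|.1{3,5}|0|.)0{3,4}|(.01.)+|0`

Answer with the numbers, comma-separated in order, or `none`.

1 → no match — must end with "1"
2 → match
3 → no match
4 → no match
5 → no match

2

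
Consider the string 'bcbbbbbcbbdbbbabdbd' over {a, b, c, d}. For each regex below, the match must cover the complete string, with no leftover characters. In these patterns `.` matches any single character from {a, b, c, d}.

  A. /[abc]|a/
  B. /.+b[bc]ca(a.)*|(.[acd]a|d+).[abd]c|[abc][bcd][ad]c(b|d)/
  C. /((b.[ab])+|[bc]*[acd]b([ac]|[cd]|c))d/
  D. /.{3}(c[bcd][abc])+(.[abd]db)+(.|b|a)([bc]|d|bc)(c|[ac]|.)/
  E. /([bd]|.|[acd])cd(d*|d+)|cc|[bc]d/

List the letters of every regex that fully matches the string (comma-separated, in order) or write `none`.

A → no match
B → no match
C → match
D → no match
E → no match

C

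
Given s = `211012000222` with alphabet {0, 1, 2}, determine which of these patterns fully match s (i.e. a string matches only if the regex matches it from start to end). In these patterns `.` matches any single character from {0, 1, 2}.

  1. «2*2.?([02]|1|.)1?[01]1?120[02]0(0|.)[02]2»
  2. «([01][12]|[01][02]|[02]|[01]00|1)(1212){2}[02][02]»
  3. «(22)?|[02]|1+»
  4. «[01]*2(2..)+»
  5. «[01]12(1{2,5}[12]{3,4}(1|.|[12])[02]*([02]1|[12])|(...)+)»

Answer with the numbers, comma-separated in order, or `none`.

1

1 → match
2 → no match
3 → no match
4 → no match
5 → no match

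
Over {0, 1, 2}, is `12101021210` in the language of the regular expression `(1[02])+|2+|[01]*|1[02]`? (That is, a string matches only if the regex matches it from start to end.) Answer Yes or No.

No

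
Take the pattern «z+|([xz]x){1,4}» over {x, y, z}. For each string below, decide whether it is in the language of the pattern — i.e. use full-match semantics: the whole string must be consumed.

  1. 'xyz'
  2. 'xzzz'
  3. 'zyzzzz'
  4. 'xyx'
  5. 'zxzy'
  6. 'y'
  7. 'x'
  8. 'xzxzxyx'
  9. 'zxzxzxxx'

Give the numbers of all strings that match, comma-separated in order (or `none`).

9

1 → no match
2 → no match
3 → no match
4 → no match
5 → no match
6 → no match
7 → no match
8 → no match
9 → match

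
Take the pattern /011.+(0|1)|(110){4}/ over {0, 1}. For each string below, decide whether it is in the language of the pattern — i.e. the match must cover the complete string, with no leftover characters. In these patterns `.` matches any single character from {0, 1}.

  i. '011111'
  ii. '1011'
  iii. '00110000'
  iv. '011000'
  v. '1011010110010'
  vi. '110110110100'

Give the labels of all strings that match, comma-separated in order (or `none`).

i, iv

i → match
ii → no match
iii → no match
iv → match
v → no match
vi → no match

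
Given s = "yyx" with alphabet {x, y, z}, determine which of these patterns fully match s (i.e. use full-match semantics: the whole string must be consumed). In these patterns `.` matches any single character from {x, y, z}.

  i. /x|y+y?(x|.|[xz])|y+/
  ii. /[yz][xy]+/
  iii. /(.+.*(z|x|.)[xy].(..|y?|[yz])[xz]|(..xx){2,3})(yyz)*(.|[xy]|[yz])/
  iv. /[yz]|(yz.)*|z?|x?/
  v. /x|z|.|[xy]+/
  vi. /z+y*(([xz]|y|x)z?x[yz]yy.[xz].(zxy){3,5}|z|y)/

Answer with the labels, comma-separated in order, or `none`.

i, ii, v

i → match
ii → match
iii → no match
iv → no match
v → match
vi → no match — must start with "z"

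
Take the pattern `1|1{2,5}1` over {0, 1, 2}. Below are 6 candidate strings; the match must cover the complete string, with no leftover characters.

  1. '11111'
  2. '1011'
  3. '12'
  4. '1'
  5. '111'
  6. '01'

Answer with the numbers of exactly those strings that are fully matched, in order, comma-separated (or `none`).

1, 4, 5

1 → match
2 → no match
3 → no match
4 → match
5 → match
6 → no match — must start with '1'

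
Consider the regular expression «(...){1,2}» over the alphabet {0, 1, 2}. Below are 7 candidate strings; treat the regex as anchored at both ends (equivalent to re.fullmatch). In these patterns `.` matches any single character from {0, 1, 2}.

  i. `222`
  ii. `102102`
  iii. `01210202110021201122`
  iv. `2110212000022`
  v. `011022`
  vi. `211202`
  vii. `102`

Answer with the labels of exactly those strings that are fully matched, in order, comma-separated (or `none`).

i → match
ii → match
iii → no match
iv → no match
v → match
vi → match
vii → match

i, ii, v, vi, vii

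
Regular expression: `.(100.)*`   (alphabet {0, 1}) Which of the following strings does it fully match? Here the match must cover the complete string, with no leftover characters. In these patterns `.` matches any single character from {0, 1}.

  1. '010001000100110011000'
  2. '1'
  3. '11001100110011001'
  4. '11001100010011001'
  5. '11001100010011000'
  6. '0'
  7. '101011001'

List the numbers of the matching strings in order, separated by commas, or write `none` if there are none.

1 → match
2. '1' → match
3 → match
4 → match
5 → match
6. '0' → match
7. '101011001' → no match

1, 2, 3, 4, 5, 6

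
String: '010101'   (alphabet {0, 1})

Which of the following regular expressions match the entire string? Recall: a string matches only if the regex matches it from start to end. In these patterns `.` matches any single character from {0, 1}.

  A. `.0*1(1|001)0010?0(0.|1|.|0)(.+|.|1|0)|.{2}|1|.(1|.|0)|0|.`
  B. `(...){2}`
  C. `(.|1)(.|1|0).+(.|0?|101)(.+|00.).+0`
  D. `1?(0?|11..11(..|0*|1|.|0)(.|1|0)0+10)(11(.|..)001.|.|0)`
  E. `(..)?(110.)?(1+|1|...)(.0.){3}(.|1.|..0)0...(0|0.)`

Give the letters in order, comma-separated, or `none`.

B

A → no match
B → match
C → no match — must end with '0'
D → no match
E → no match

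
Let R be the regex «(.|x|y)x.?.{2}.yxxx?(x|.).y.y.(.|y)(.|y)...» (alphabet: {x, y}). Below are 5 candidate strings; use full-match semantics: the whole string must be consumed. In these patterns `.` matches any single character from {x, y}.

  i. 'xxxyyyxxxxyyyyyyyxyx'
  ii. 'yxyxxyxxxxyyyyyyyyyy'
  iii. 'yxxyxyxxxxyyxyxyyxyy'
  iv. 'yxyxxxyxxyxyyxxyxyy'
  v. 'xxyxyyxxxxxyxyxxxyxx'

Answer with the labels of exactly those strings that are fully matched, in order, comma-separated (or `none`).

i, ii, iii, v

i → match
ii → match
iii → match
iv → no match
v → match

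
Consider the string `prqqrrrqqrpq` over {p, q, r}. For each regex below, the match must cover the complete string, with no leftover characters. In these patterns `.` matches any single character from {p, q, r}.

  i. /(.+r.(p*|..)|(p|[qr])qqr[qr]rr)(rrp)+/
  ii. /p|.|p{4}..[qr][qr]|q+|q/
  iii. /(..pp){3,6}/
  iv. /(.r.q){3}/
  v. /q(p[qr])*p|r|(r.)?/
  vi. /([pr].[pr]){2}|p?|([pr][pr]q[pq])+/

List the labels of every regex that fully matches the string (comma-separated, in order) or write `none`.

iv

i → no match — must end with `rrp`
ii → no match
iii → no match — must end with `pp`
iv → match
v → no match
vi → no match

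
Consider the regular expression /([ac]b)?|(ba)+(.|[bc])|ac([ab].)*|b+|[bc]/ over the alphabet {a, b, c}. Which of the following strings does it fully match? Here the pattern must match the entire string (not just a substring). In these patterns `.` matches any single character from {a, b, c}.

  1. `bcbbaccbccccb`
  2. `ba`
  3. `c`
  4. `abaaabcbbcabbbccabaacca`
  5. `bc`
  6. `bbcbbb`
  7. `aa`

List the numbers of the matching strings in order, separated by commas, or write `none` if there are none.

1 → no match
2. `ba` → no match
3. `c` → match
4 → no match
5. `bc` → no match
6. `bbcbbb` → no match
7. `aa` → no match

3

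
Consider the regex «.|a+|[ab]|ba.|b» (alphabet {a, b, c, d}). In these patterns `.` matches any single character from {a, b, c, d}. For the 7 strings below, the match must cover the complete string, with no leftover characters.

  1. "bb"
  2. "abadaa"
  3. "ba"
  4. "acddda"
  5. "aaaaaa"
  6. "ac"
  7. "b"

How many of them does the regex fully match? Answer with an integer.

2

1 → no match
2 → no match
3 → no match
4 → no match
5 → match
6 → no match
7 → match
Total matched: 2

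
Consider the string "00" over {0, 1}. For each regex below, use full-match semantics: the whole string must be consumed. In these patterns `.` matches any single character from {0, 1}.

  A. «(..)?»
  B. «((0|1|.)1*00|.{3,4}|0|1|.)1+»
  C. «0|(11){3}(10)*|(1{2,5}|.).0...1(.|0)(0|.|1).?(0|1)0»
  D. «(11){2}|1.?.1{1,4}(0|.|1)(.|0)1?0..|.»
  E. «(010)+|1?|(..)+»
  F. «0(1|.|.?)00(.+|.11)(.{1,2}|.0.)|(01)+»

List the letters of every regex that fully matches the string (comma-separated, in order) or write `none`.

A, E

A → match
B → no match — must end with "1"
C → no match
D → no match
E → match
F → no match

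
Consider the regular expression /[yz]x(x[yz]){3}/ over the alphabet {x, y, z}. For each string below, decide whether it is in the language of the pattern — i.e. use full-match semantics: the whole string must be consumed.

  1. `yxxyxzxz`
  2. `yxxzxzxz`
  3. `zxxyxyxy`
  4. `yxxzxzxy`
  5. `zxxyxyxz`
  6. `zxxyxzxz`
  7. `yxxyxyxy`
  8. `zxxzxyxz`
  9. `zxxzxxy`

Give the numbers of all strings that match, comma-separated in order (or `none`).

1 → match
2 → match
3 → match
4 → match
5 → match
6 → match
7 → match
8 → match
9 → no match

1, 2, 3, 4, 5, 6, 7, 8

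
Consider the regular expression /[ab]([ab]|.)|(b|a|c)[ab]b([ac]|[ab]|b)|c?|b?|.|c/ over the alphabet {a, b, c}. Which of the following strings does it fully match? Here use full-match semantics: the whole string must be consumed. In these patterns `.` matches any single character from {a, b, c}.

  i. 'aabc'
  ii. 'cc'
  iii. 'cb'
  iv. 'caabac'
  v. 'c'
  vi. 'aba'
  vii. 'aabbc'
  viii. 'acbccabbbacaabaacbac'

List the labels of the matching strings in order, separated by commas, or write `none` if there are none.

i, v

i → match
ii → no match
iii → no match
iv → no match
v → match
vi → no match
vii → no match
viii → no match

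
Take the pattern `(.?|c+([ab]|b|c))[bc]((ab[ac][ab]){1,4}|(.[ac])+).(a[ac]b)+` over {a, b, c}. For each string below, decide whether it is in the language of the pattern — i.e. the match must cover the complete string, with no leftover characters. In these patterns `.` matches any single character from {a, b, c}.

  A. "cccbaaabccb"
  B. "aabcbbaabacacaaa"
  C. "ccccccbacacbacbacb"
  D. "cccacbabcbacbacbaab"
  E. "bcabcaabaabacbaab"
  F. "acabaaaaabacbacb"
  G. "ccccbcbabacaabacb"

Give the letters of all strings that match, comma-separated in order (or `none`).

A → no match
B → no match — must end with "b"
C → match
D → match
E → match
F → match
G → match

C, D, E, F, G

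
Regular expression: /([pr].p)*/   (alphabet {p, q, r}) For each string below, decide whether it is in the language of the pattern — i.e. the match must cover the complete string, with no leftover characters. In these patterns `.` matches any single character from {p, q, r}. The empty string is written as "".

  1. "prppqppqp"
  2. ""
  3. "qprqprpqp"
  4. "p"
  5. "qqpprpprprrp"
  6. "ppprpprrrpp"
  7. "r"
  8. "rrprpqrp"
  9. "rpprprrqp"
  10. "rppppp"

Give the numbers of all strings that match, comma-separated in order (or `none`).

1 → match
2 → match
3 → no match
4 → no match
5 → no match
6 → no match
7 → no match
8 → no match
9 → no match
10 → match

1, 2, 10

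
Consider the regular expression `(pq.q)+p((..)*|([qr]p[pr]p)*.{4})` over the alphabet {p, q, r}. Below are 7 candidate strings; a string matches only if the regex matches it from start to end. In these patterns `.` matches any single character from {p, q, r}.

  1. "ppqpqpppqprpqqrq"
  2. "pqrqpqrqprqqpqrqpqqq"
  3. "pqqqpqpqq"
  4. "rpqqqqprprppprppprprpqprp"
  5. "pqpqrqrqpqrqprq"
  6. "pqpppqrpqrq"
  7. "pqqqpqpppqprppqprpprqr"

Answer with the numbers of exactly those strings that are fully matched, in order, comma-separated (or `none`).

3

1 → no match — must start with "pq"
2 → no match
3. "pqqqpqpqq" → match
4 → no match — must start with "pq"
5 → no match
6. "pqpppqrpqrq" → no match
7 → no match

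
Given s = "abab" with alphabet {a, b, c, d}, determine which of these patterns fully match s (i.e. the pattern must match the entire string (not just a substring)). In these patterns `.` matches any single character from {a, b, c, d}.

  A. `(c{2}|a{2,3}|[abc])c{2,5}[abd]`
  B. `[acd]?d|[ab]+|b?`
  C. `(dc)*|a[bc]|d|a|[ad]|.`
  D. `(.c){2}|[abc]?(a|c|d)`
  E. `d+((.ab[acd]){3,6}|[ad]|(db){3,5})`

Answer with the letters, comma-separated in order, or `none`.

B

A → no match
B → match
C → no match
D → no match
E → no match — must start with "d"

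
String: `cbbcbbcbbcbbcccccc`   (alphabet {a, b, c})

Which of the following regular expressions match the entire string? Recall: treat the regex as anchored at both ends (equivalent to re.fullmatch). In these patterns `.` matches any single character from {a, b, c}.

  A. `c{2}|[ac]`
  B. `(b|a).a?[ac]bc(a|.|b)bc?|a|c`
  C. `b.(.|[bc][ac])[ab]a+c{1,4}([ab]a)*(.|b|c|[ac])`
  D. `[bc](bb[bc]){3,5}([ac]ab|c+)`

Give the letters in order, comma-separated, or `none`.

D

A → no match
B → no match
C → no match — must start with `b`
D → match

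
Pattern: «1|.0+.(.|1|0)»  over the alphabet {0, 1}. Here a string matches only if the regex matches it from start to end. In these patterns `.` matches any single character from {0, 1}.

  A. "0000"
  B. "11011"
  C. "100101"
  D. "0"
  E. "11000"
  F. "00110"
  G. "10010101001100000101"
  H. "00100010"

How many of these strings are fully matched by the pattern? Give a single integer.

1

A → match
B → no match
C → no match
D → no match
E → no match
F → no match
G → no match
H → no match
Total matched: 1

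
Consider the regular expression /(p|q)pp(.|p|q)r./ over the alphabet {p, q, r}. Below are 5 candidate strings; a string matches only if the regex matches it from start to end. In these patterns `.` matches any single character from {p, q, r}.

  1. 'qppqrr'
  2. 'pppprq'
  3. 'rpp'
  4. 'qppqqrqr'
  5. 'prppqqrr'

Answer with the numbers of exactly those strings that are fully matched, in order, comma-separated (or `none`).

1, 2

1. 'qppqrr' → match
2. 'pppprq' → match
3. 'rpp' → no match
4. 'qppqqrqr' → no match
5. 'prppqqrr' → no match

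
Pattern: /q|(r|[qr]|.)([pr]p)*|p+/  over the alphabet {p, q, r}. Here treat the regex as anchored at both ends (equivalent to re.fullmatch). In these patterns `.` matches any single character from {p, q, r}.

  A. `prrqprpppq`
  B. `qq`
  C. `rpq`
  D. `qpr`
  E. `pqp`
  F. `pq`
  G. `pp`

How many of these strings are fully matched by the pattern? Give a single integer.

1

A → no match
B → no match
C → no match
D → no match
E → no match
F → no match
G → match
Total matched: 1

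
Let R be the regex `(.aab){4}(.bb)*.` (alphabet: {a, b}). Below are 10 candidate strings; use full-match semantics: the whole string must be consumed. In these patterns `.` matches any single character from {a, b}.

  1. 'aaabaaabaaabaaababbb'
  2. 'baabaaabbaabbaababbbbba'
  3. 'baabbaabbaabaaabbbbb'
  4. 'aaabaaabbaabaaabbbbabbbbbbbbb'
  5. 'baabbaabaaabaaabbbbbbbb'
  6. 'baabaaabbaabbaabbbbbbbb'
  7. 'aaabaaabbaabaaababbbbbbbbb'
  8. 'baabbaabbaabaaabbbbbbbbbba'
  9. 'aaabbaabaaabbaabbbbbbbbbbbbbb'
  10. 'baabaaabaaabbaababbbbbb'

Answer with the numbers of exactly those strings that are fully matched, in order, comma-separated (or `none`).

1, 2, 3, 4, 5, 6, 7, 8, 9, 10

1 → match
2 → match
3 → match
4 → match
5 → match
6 → match
7 → match
8 → match
9 → match
10 → match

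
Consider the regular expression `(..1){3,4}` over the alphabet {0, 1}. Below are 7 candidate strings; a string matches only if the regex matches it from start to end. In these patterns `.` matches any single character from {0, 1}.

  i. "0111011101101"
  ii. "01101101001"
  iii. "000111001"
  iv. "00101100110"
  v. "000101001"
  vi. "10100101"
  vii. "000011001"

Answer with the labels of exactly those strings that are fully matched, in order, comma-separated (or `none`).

none

i → no match
ii → no match
iii → no match
iv → no match — must end with "1"
v → no match
vi → no match
vii → no match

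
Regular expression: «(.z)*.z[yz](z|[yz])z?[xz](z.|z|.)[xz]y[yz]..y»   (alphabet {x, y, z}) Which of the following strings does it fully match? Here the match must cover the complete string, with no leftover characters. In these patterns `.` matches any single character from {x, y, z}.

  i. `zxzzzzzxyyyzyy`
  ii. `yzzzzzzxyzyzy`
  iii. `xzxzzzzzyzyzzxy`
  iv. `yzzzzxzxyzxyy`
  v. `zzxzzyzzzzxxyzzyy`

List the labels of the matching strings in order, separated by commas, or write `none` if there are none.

i → no match
ii → match
iii → match
iv → match
v → no match

ii, iii, iv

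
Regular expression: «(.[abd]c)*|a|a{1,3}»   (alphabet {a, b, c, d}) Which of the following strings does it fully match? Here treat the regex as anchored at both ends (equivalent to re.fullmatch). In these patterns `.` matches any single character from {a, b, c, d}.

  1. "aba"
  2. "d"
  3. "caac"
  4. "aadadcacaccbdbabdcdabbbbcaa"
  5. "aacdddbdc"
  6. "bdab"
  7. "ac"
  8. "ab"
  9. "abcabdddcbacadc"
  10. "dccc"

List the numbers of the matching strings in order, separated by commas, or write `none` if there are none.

none

1 → no match
2 → no match
3 → no match
4 → no match
5 → no match
6 → no match
7 → no match
8 → no match
9 → no match
10 → no match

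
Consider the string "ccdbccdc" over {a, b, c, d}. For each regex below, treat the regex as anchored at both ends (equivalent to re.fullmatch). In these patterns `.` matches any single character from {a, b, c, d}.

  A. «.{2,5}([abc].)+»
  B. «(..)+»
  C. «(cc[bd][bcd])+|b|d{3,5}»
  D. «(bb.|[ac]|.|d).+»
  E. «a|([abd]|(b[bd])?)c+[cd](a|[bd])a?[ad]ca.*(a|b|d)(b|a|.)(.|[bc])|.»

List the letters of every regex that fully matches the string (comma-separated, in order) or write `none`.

B, C, D

A → no match
B → match
C → match
D → match
E → no match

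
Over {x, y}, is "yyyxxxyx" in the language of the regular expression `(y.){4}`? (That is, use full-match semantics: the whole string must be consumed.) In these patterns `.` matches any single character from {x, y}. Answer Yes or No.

No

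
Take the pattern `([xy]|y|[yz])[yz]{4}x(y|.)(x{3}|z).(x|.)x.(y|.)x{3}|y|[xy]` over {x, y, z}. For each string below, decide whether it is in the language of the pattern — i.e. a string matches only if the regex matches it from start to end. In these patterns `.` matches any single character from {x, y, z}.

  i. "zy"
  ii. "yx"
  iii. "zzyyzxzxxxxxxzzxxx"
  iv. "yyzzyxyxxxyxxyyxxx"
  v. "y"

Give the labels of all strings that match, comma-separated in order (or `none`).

i → no match
ii → no match
iii → match
iv → match
v → match

iii, iv, v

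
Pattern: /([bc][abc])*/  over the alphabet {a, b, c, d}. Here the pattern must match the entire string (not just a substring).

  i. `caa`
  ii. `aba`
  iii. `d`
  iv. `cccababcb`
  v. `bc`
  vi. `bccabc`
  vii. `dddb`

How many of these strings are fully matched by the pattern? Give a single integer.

2

i → no match
ii → no match
iii → no match
iv → no match
v → match
vi → match
vii → no match
Total matched: 2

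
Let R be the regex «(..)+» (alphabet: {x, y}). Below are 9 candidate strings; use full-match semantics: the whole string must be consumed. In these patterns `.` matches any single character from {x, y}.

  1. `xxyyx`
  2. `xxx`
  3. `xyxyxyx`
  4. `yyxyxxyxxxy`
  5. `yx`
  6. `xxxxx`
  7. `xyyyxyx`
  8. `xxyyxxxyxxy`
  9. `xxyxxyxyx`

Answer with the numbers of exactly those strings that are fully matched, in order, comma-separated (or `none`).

1 → no match
2 → no match
3 → no match
4 → no match
5 → match
6 → no match
7 → no match
8 → no match
9 → no match

5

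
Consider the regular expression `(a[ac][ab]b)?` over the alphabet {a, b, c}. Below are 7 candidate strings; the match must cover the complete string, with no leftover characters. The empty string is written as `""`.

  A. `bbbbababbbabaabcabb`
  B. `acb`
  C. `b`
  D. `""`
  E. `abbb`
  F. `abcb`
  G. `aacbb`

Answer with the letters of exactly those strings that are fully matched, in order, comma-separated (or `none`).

A → no match
B → no match
C → no match
D → match
E → no match
F → no match
G → no match

D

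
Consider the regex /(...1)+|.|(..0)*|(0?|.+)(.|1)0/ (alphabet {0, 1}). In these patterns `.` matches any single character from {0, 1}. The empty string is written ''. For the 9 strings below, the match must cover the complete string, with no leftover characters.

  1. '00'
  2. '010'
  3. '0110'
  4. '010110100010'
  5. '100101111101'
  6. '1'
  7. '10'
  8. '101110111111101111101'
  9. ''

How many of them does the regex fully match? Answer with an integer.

1 → match
2 → match
3 → match
4 → match
5 → match
6 → match
7 → match
8 → no match
9 → match
Total matched: 8

8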